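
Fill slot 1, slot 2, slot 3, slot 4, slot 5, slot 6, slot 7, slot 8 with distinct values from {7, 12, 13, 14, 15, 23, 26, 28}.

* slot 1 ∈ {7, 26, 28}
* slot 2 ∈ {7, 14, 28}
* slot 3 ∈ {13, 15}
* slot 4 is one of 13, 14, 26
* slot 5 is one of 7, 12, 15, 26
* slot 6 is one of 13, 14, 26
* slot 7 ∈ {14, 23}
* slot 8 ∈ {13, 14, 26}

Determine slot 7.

23

The 8 variables draw from only 8 values {7, 12, 13, 14, 15, 23, 26, 28}, so each is used; only slot 5 can be 12, hence slot 5 = 12.
Among the 7 still-open variables, 15 fits only slot 3 (and all 7 values in {7, 13, 14, 15, 23, 26, 28} must be used), so slot 3 = 15.
The 6 still-open variables together cover exactly {7, 13, 14, 23, 26, 28} — 6 values for 6 variables — and 23 appears only in slot 7's list, so slot 7 = 23.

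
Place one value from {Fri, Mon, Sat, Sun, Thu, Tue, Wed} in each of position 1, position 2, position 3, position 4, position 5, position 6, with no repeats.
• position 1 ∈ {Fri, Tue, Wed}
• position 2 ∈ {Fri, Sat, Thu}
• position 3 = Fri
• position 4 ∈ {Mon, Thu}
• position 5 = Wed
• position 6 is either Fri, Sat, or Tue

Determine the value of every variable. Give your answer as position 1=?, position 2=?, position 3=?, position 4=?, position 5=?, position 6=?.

position 3's domain is down to {Fri}, so position 3 = Fri. Eliminate Fri elsewhere: position 1, position 2, position 6.
position 5 has just one choice, so position 5 = Wed. Remove Wed from position 1.
That leaves position 1 = Tue. Eliminate Tue elsewhere: position 6.
position 6 has just one choice, so position 6 = Sat. Eliminate Sat elsewhere: position 2.
position 2's domain is down to {Thu}, so position 2 = Thu. So position 4 can't be Thu.
position 4 has just one choice, so position 4 = Mon.

position 1=Tue, position 2=Thu, position 3=Fri, position 4=Mon, position 5=Wed, position 6=Sat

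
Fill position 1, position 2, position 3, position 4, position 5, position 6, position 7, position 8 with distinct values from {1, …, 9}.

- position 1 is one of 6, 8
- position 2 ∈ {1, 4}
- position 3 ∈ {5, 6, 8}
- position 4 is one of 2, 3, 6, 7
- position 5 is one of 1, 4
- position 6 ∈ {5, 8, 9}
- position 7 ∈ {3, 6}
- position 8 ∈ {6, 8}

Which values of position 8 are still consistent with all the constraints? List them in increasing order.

6, 8

position 1 and position 8 between them cover only {6, 8} — a naked pair. Remove those values from position 3, position 4, position 6, position 7.
That leaves position 3 = 5. Eliminate 5 elsewhere: position 6.
position 6 must be 9 (only option left).
That leaves position 7 = 3. So position 4 can't be 3.
No further eliminations apply; position 8 can still be any of 6, 8.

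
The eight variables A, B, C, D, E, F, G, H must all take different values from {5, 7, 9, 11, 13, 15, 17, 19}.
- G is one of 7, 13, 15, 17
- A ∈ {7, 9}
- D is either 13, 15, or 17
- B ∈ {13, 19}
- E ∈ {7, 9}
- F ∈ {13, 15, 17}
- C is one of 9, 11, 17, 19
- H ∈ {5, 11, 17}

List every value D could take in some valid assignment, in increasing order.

13, 15, 17

The 8 variables together cover exactly {5, 7, 9, 11, 13, 15, 17, 19} — 8 values for 8 variables — and 5 appears only in H's list, so H = 5.
The 7 still-open variables draw from only 7 values {7, 9, 11, 13, 15, 17, 19}, so each is used; only C can be 11, hence C = 11.
Among the 6 still-open variables, 19 fits only B (and all 6 values in {7, 9, 13, 15, 17, 19} must be used), so B = 19.
The 2 variables A and E are confined to {7, 9}, which locks those values in; drop them from G.
No further eliminations apply; D can still be any of 13, 15, 17.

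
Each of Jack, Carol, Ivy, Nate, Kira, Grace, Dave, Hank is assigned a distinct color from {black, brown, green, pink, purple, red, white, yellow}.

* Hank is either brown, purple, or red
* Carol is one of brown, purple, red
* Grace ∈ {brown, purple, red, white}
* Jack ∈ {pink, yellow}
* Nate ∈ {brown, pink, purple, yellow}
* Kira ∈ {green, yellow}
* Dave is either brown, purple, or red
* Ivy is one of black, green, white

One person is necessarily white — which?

Grace

The 8 variables draw from only 8 values {black, brown, green, pink, purple, red, white, yellow}, so each is used; only Ivy can be black, hence Ivy = black.
Among the 7 still-open variables, green fits only Kira (and all 7 values in {brown, green, pink, purple, red, white, yellow} must be used), so Kira = green.
Among the 6 still-open variables, white fits only Grace (and all 6 values in {brown, pink, purple, red, white, yellow} must be used), so Grace = white.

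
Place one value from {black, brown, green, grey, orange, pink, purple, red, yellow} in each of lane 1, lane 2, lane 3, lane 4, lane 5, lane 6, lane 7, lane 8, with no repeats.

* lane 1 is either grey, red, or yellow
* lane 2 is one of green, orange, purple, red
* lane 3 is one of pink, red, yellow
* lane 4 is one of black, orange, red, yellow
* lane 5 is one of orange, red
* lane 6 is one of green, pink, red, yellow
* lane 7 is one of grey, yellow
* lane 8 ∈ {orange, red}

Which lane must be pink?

The 8 variables together cover exactly {black, green, grey, orange, pink, purple, red, yellow} — 8 values for 8 variables — and black appears only in lane 4's list, so lane 4 = black.
The 7 still-open variables together cover exactly {green, grey, orange, pink, purple, red, yellow} — 7 values for 7 variables — and purple appears only in lane 2's list, so lane 2 = purple.
The 6 still-open variables draw from only 6 values {green, grey, orange, pink, red, yellow}, so each is used; only lane 6 can be green, hence lane 6 = green.
Among the 5 still-open variables, pink fits only lane 3 (and all 5 values in {grey, orange, pink, red, yellow} must be used), so lane 3 = pink.

lane 3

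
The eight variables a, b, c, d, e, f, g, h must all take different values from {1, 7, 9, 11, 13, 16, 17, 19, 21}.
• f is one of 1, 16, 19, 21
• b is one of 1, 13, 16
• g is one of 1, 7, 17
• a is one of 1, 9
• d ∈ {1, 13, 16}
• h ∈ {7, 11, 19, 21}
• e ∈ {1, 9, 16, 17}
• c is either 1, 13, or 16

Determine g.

The 3 variables b, c, d are confined to {1, 13, 16}, which locks those values in; drop them from a, e, f, g.
That leaves a = 9. Strike 9 from e.
e must be 17 (only option left). Strike 17 from g.
So g = 7.

7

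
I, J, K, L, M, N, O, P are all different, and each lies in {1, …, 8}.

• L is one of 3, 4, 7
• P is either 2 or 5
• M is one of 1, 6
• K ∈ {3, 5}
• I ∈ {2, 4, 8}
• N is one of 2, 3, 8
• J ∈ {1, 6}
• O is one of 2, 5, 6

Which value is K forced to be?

3

The 8 variables together cover exactly {1, 2, 3, 4, 5, 6, 7, 8} — 8 values for 8 variables — and 7 appears only in L's list, so L = 7.
The 7 still-open variables draw from only 7 values {1, 2, 3, 4, 5, 6, 8}, so each is used; only I can be 4, hence I = 4.
Among the 6 still-open variables, 8 fits only N (and all 6 values in {1, 2, 3, 5, 6, 8} must be used), so N = 8.
The 5 still-open variables together cover exactly {1, 2, 3, 5, 6} — 5 values for 5 variables — and 3 appears only in K's list, so K = 3.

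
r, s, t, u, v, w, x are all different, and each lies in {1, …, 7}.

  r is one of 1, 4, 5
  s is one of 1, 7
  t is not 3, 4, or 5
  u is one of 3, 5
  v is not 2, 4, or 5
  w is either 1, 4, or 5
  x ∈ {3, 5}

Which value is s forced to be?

The 7 variables draw from only 7 values {1, 2, 3, 4, 5, 6, 7}, so each is used; only t can be 2, hence t = 2.
Among the 6 still-open variables, 6 fits only v (and all 6 values in {1, 3, 4, 5, 6, 7} must be used), so v = 6.
The 5 still-open variables together cover exactly {1, 3, 4, 5, 7} — 5 values for 5 variables — and 7 appears only in s's list, so s = 7.

7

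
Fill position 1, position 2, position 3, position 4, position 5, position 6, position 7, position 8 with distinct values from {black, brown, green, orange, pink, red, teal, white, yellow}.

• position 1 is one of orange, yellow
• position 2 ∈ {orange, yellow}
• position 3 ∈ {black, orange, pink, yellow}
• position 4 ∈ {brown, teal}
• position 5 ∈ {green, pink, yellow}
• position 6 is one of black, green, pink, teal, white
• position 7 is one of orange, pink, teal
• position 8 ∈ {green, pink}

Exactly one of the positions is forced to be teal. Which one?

position 7

The 8 variables together cover exactly {black, brown, green, orange, pink, teal, white, yellow} — 8 values for 8 variables — and brown appears only in position 4's list, so position 4 = brown.
Among the 7 still-open variables, white fits only position 6 (and all 7 values in {black, green, orange, pink, teal, white, yellow} must be used), so position 6 = white.
The 6 still-open variables together cover exactly {black, green, orange, pink, teal, yellow} — 6 values for 6 variables — and black appears only in position 3's list, so position 3 = black.
The 5 still-open variables draw from only 5 values {green, orange, pink, teal, yellow}, so each is used; only position 7 can be teal, hence position 7 = teal.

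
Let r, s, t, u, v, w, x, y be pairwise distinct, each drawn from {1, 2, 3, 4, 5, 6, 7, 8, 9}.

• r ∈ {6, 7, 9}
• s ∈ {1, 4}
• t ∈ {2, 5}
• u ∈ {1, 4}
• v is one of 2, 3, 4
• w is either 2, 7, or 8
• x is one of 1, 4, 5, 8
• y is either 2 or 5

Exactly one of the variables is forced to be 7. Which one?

w

s and u share exactly the 2 values {1, 4}; by pigeonhole those values go to them, so strike 1, 4 from v, x.
t and y between them cover only {2, 5} — a naked pair. Remove those values from v, w, x.
v's domain is down to {3}, so v = 3.
x's domain is down to {8}, so x = 8. Remove 8 from w.
So 7 goes to w.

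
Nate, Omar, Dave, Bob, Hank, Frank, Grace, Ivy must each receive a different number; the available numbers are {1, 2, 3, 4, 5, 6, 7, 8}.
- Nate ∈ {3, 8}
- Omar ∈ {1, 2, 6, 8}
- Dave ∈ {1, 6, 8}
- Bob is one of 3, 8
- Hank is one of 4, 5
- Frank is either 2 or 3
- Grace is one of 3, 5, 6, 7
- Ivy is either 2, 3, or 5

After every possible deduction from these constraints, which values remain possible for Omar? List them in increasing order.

1, 6

Among the 8 variables, 4 fits only Hank (and all 8 values in {1, 2, 3, 4, 5, 6, 7, 8} must be used), so Hank = 4.
The 7 still-open variables together cover exactly {1, 2, 3, 5, 6, 7, 8} — 7 values for 7 variables — and 7 appears only in Grace's list, so Grace = 7.
The 6 still-open variables together cover exactly {1, 2, 3, 5, 6, 8} — 6 values for 6 variables — and 5 appears only in Ivy's list, so Ivy = 5.
Nate and Bob share exactly the 2 values {3, 8}; by pigeonhole those values go to them, so strike 3, 8 from Omar, Dave, Frank.
Frank has just one choice, so Frank = 2. So Omar can't be 2.
No further eliminations apply; Omar can still be any of 1, 6.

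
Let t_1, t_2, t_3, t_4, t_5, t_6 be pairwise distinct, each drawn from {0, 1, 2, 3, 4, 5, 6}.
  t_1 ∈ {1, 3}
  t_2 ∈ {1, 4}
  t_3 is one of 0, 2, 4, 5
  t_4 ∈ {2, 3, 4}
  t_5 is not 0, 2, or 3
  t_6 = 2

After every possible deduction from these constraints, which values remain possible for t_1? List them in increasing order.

t_6 has just one choice, so t_6 = 2. Strike 2 from t_3, t_4.
t_1, t_2, t_4 between them cover only {1, 3, 4} — a naked triple. Remove those values from t_3, t_5.
No further eliminations apply; t_1 can still be any of 1, 3.

1, 3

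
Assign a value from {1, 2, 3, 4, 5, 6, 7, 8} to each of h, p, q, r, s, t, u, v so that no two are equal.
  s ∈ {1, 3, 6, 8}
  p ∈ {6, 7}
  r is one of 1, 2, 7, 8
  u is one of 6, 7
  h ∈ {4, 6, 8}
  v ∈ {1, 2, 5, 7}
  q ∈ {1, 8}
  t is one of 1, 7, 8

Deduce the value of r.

2

Among the 8 variables, 3 fits only s (and all 8 values in {1, 2, 3, 4, 5, 6, 7, 8} must be used), so s = 3.
Among the 7 still-open variables, 4 fits only h (and all 7 values in {1, 2, 4, 5, 6, 7, 8} must be used), so h = 4.
The 6 still-open variables draw from only 6 values {1, 2, 5, 6, 7, 8}, so each is used; only v can be 5, hence v = 5.
Among the 5 still-open variables, 2 fits only r (and all 5 values in {1, 2, 6, 7, 8} must be used), so r = 2.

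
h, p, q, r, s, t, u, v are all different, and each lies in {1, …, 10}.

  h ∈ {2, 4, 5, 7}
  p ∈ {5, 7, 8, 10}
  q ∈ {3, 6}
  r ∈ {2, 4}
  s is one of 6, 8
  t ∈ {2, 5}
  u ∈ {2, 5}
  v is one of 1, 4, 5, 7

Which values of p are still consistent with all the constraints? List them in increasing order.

t and u between them cover only {2, 5} — a naked pair. Remove those values from h, p, r, v.
r must be 4 (only option left). So h, v can't be 4.
h's domain is down to {7}, so h = 7. Strike 7 from p, v.
v has just one choice, so v = 1.
No further eliminations apply; p can still be any of 8, 10.

8, 10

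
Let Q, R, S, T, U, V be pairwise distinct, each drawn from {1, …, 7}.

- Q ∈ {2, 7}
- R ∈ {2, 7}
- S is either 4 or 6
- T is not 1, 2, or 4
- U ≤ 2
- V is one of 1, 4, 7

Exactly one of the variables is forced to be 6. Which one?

S

The 2 variables Q and R are confined to {2, 7}, which locks those values in; drop them from T, U, V.
U must be 1 (only option left). Eliminate 1 elsewhere: V.
V must be 4 (only option left). Remove 4 from S.
So 6 goes to S.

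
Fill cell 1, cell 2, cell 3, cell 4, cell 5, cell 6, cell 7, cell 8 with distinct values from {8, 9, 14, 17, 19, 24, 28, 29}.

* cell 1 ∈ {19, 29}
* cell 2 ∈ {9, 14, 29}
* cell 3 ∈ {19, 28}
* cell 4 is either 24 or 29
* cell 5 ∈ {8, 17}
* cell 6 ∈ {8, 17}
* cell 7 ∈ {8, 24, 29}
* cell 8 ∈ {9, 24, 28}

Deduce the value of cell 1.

The 8 variables draw from only 8 values {8, 9, 14, 17, 19, 24, 28, 29}, so each is used; only cell 2 can be 14, hence cell 2 = 14.
The 7 still-open variables draw from only 7 values {8, 9, 17, 19, 24, 28, 29}, so each is used; only cell 8 can be 9, hence cell 8 = 9.
The 6 still-open variables together cover exactly {8, 17, 19, 24, 28, 29} — 6 values for 6 variables — and 28 appears only in cell 3's list, so cell 3 = 28.
Among the 5 still-open variables, 19 fits only cell 1 (and all 5 values in {8, 17, 19, 24, 29} must be used), so cell 1 = 19.

19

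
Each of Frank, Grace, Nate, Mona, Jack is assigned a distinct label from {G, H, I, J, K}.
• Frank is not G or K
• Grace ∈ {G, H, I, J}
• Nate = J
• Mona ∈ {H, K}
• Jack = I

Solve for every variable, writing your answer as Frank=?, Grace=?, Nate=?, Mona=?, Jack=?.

Frank=H, Grace=G, Nate=J, Mona=K, Jack=I

Nate's domain is down to {J}, so Nate = J. Strike J from Frank, Grace.
Jack must be I (only option left). So Frank, Grace can't be I.
That leaves Frank = H. So Grace, Mona can't be H.
Grace's domain is down to {G}, so Grace = G.
Mona must be K (only option left).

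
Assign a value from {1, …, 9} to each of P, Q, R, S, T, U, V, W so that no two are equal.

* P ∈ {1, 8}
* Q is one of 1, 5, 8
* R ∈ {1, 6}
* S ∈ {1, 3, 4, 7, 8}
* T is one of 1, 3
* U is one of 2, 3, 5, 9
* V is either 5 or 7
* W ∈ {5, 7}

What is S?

The 2 variables V and W are confined to {5, 7}, which locks those values in; drop them from Q, S, U.
The 2 variables P and Q are confined to {1, 8}, which locks those values in; drop them from R, S, T.
R's domain is down to {6}, so R = 6.
T's domain is down to {3}, so T = 3. Eliminate 3 elsewhere: S, U.
So S = 4.

4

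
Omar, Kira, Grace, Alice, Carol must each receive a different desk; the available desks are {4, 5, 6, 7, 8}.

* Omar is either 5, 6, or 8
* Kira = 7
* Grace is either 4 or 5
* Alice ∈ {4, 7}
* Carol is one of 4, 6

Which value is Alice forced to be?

Kira's domain is down to {7}, so Kira = 7. So Alice can't be 7.
So Alice = 4.

4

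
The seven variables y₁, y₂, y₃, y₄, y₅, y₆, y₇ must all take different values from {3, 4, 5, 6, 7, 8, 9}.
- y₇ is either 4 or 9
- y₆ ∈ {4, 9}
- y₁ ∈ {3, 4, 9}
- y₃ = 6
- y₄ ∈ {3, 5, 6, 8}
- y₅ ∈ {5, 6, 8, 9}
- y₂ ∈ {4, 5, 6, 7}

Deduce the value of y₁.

y₃ has just one choice, so y₃ = 6. Strike 6 from y₂, y₄, y₅.
The 6 still-open variables draw from only 6 values {3, 4, 5, 7, 8, 9}, so each is used; only y₂ can be 7, hence y₂ = 7.
The 2 variables y₆ and y₇ are confined to {4, 9}, which locks those values in; drop them from y₁, y₅.
So y₁ = 3.

3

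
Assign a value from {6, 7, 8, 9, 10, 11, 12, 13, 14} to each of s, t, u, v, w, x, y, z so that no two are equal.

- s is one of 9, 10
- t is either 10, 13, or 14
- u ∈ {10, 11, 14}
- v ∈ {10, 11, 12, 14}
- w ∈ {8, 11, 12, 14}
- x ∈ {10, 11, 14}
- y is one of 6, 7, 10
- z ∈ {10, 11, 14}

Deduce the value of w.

8

The 3 variables u, x, z are confined to {10, 11, 14}, which locks those values in; drop them from s, t, v, w, y.
s's domain is down to {9}, so s = 9.
t has just one choice, so t = 13.
v's domain is down to {12}, so v = 12. Eliminate 12 elsewhere: w.
So w = 8.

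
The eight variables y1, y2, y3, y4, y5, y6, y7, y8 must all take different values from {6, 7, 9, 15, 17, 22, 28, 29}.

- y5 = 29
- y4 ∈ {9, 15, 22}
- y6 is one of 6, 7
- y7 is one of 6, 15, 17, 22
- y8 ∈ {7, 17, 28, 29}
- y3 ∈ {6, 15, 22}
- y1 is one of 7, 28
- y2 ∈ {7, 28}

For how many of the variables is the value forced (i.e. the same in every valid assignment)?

4

y5 must be 29 (only option left). Strike 29 from y8.
The 7 still-open variables together cover exactly {6, 7, 9, 15, 17, 22, 28} — 7 values for 7 variables — and 9 appears only in y4's list, so y4 = 9.
The 2 variables y1 and y2 are confined to {7, 28}, which locks those values in; drop them from y6, y8.
y6 must be 6 (only option left). Remove 6 from y3, y7.
y8's domain is down to {17}, so y8 = 17. So y7 can't be 17.
Determined: y4=9, y5=29, y6=6, y8=17. The other variables each still have more than one consistent value. That makes 4.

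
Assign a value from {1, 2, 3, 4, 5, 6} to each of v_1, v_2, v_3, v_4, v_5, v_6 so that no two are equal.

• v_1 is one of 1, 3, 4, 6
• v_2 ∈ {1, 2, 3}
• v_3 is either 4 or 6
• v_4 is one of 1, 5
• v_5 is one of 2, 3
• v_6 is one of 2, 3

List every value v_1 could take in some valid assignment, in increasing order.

4, 6

The 6 variables draw from only 6 values {1, 2, 3, 4, 5, 6}, so each is used; only v_4 can be 5, hence v_4 = 5.
The 2 variables v_5 and v_6 are confined to {2, 3}, which locks those values in; drop them from v_1, v_2.
v_2's domain is down to {1}, so v_2 = 1. So v_1 can't be 1.
No further eliminations apply; v_1 can still be any of 4, 6.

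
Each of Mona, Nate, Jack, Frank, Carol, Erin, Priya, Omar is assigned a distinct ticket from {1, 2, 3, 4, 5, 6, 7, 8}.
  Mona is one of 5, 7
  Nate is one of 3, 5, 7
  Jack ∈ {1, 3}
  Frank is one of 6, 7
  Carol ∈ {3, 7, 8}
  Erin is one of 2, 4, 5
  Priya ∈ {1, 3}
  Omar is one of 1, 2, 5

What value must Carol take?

Among the 8 variables, 4 fits only Erin (and all 8 values in {1, 2, 3, 4, 5, 6, 7, 8} must be used), so Erin = 4.
The 7 still-open variables together cover exactly {1, 2, 3, 5, 6, 7, 8} — 7 values for 7 variables — and 2 appears only in Omar's list, so Omar = 2.
The 6 still-open variables together cover exactly {1, 3, 5, 6, 7, 8} — 6 values for 6 variables — and 6 appears only in Frank's list, so Frank = 6.
The 5 still-open variables draw from only 5 values {1, 3, 5, 7, 8}, so each is used; only Carol can be 8, hence Carol = 8.

8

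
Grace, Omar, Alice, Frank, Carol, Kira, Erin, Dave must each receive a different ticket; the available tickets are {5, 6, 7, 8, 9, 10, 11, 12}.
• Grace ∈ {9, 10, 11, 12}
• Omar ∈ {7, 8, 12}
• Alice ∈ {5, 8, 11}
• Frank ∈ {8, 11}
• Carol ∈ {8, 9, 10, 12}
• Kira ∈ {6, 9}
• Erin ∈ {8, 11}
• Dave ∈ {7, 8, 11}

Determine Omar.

12

Among the 8 variables, 5 fits only Alice (and all 8 values in {5, 6, 7, 8, 9, 10, 11, 12} must be used), so Alice = 5.
Among the 7 still-open variables, 6 fits only Kira (and all 7 values in {6, 7, 8, 9, 10, 11, 12} must be used), so Kira = 6.
Frank and Erin between them cover only {8, 11} — a naked pair. Remove those values from Grace, Omar, Carol, Dave.
Dave must be 7 (only option left). Eliminate 7 elsewhere: Omar.
So Omar = 12.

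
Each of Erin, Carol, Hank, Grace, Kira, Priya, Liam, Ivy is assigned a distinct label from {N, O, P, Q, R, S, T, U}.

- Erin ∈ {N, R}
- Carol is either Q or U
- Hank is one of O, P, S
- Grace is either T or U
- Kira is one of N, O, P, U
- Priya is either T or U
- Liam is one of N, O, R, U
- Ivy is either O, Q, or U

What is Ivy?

The 8 variables draw from only 8 values {N, O, P, Q, R, S, T, U}, so each is used; only Hank can be S, hence Hank = S.
Among the 7 still-open variables, P fits only Kira (and all 7 values in {N, O, P, Q, R, T, U} must be used), so Kira = P.
Grace and Priya share exactly the 2 values {T, U}; by pigeonhole those values go to them, so strike T, U from Carol, Liam, Ivy.
That leaves Carol = Q. Remove Q from Ivy.
So Ivy = O.

O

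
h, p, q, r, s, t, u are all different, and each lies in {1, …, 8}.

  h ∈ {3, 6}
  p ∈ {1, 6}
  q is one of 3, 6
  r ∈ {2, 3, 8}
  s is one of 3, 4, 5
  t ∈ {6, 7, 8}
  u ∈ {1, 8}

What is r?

h and q share exactly the 2 values {3, 6}; by pigeonhole those values go to them, so strike 3, 6 from p, r, s, t.
p must be 1 (only option left). Strike 1 from u.
That leaves u = 8. Strike 8 from r, t.
So r = 2.

2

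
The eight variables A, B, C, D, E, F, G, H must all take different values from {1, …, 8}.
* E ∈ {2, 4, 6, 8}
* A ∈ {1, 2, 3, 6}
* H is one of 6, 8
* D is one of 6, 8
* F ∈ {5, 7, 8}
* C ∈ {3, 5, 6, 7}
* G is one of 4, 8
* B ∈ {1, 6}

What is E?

2

D and H share exactly the 2 values {6, 8}; by pigeonhole those values go to them, so strike 6, 8 from A, B, C, E, F, G.
B must be 1 (only option left). So A can't be 1.
G must be 4 (only option left). Remove 4 from E.
So E = 2.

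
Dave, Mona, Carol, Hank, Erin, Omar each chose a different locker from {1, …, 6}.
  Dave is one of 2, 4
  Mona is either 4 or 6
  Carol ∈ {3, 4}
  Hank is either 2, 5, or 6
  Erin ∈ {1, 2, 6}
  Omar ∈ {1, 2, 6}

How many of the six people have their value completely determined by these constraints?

2

Among the 6 variables, 3 fits only Carol (and all 6 values in {1, 2, 3, 4, 5, 6} must be used), so Carol = 3.
The 5 still-open variables together cover exactly {1, 2, 4, 5, 6} — 5 values for 5 variables — and 5 appears only in Hank's list, so Hank = 5.
Determined: Carol=3, Hank=5. The other people each still have more than one consistent value. That makes 2.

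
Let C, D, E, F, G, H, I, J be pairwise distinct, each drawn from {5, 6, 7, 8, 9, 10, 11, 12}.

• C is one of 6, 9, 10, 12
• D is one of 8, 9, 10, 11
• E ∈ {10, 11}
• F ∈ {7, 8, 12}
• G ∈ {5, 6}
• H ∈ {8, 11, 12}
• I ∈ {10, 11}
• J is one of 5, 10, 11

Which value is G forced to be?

6

Among the 8 variables, 7 fits only F (and all 8 values in {5, 6, 7, 8, 9, 10, 11, 12} must be used), so F = 7.
E and I share exactly the 2 values {10, 11}; by pigeonhole those values go to them, so strike 10, 11 from C, D, H, J.
J must be 5 (only option left). Strike 5 from G.
So G = 6.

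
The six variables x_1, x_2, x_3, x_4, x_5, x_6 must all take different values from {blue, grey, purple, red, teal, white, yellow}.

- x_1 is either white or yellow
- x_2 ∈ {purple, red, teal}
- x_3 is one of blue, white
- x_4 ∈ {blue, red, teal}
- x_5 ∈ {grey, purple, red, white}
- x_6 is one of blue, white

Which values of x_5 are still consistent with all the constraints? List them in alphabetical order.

x_3 and x_6 between them cover only {blue, white} — a naked pair. Remove those values from x_1, x_4, x_5.
x_1 must be yellow (only option left).
No further eliminations apply; x_5 can still be any of grey, purple, red.

grey, purple, red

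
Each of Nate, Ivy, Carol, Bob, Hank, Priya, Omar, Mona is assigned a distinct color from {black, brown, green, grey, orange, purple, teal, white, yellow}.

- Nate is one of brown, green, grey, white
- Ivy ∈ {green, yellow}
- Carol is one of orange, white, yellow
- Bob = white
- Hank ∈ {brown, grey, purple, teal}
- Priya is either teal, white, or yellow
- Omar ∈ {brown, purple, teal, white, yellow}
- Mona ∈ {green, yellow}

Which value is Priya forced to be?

teal

Bob's domain is down to {white}, so Bob = white. Strike white from Nate, Carol, Priya, Omar.
The 7 still-open variables together cover exactly {brown, green, grey, orange, purple, teal, yellow} — 7 values for 7 variables — and orange appears only in Carol's list, so Carol = orange.
Ivy and Mona share exactly the 2 values {green, yellow}; by pigeonhole those values go to them, so strike green, yellow from Nate, Priya, Omar.
So Priya = teal.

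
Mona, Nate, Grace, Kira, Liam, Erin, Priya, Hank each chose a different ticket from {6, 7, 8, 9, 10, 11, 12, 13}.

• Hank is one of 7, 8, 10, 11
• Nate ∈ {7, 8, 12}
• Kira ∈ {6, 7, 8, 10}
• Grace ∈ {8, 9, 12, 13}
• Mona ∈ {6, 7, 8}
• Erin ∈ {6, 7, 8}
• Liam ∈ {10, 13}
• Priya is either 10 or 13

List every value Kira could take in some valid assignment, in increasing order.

6, 7, 8

The 8 variables together cover exactly {6, 7, 8, 9, 10, 11, 12, 13} — 8 values for 8 variables — and 9 appears only in Grace's list, so Grace = 9.
Among the 7 still-open variables, 11 fits only Hank (and all 7 values in {6, 7, 8, 10, 11, 12, 13} must be used), so Hank = 11.
Among the 6 still-open variables, 12 fits only Nate (and all 6 values in {6, 7, 8, 10, 12, 13} must be used), so Nate = 12.
The 2 variables Liam and Priya are confined to {10, 13}, which locks those values in; drop them from Kira.
No further eliminations apply; Kira can still be any of 6, 7, 8.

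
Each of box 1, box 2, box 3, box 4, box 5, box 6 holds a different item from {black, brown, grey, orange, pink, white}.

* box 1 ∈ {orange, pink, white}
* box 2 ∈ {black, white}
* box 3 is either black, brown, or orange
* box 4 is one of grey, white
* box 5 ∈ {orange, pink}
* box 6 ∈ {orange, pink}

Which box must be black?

box 2

Among the 6 variables, brown fits only box 3 (and all 6 values in {black, brown, grey, orange, pink, white} must be used), so box 3 = brown.
Among the 5 still-open variables, black fits only box 2 (and all 5 values in {black, grey, orange, pink, white} must be used), so box 2 = black.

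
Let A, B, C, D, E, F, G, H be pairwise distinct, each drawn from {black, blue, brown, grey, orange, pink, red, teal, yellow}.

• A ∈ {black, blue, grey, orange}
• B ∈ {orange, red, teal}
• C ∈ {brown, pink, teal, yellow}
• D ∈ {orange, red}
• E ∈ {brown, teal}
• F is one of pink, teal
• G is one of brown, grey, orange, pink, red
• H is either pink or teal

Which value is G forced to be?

F and H share exactly the 2 values {pink, teal}; by pigeonhole those values go to them, so strike pink, teal from B, C, E, G.
E has just one choice, so E = brown. Remove brown from C, G.
C has just one choice, so C = yellow.
B and D between them cover only {orange, red} — a naked pair. Remove those values from A, G.
So G = grey.

grey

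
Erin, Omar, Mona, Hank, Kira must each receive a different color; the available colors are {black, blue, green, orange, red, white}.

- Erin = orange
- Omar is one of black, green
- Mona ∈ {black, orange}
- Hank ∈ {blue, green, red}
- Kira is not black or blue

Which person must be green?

Erin's domain is down to {orange}, so Erin = orange. Remove orange from Mona, Kira.
Mona has just one choice, so Mona = black. So Omar can't be black.
So green goes to Omar.

Omar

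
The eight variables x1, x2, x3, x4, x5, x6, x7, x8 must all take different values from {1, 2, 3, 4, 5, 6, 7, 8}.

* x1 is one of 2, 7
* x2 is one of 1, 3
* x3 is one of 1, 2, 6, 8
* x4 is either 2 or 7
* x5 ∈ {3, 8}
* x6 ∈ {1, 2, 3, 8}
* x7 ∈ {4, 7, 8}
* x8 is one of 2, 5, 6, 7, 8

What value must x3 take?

Among the 8 variables, 4 fits only x7 (and all 8 values in {1, 2, 3, 4, 5, 6, 7, 8} must be used), so x7 = 4.
The 7 still-open variables together cover exactly {1, 2, 3, 5, 6, 7, 8} — 7 values for 7 variables — and 5 appears only in x8's list, so x8 = 5.
The 6 still-open variables together cover exactly {1, 2, 3, 6, 7, 8} — 6 values for 6 variables — and 6 appears only in x3's list, so x3 = 6.

6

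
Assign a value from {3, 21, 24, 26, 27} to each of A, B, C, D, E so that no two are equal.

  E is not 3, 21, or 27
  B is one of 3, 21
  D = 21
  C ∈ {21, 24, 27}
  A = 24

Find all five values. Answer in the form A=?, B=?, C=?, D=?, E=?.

A's domain is down to {24}, so A = 24. Eliminate 24 elsewhere: C, E.
D must be 21 (only option left). Remove 21 from B, C.
E's domain is down to {26}, so E = 26.
B has just one choice, so B = 3.
C has just one choice, so C = 27.

A=24, B=3, C=27, D=21, E=26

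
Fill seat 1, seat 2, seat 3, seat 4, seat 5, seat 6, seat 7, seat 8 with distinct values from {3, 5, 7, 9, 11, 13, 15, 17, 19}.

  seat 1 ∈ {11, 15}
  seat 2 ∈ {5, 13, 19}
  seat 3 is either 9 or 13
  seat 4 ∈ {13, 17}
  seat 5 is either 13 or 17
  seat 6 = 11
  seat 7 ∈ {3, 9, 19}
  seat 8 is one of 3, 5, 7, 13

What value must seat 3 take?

9

seat 6's domain is down to {11}, so seat 6 = 11. Strike 11 from seat 1.
seat 1 has just one choice, so seat 1 = 15.
seat 4 and seat 5 share exactly the 2 values {13, 17}; by pigeonhole those values go to them, so strike 13, 17 from seat 2, seat 3, seat 8.
So seat 3 = 9.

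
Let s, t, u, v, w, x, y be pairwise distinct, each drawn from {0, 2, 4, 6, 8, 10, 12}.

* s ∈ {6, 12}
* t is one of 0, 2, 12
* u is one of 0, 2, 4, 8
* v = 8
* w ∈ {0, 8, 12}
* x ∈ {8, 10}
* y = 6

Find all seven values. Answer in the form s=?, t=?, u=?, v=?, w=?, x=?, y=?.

v's domain is down to {8}, so v = 8. Remove 8 from u, w, x.
x's domain is down to {10}, so x = 10.
That leaves y = 6. Strike 6 from s.
s has just one choice, so s = 12. Strike 12 from t, w.
w has just one choice, so w = 0. So t, u can't be 0.
t's domain is down to {2}, so t = 2. Eliminate 2 elsewhere: u.
u's domain is down to {4}, so u = 4.

s=12, t=2, u=4, v=8, w=0, x=10, y=6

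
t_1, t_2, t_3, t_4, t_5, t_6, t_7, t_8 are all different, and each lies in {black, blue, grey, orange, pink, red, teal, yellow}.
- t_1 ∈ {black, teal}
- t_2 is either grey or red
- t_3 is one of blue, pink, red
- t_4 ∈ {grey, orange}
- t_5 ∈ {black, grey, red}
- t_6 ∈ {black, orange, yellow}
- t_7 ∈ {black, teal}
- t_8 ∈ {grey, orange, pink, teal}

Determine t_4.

orange

The 8 variables together cover exactly {black, blue, grey, orange, pink, red, teal, yellow} — 8 values for 8 variables — and blue appears only in t_3's list, so t_3 = blue.
The 7 still-open variables together cover exactly {black, grey, orange, pink, red, teal, yellow} — 7 values for 7 variables — and pink appears only in t_8's list, so t_8 = pink.
The 6 still-open variables together cover exactly {black, grey, orange, red, teal, yellow} — 6 values for 6 variables — and yellow appears only in t_6's list, so t_6 = yellow.
The 5 still-open variables draw from only 5 values {black, grey, orange, red, teal}, so each is used; only t_4 can be orange, hence t_4 = orange.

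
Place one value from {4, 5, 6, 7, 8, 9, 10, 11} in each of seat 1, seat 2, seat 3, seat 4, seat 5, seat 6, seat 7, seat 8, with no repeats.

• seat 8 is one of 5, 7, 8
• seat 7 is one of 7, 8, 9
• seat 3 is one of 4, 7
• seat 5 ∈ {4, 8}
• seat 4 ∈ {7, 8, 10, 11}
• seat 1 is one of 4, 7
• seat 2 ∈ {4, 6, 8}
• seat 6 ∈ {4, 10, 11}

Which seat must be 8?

The 8 variables draw from only 8 values {4, 5, 6, 7, 8, 9, 10, 11}, so each is used; only seat 8 can be 5, hence seat 8 = 5.
The 7 still-open variables draw from only 7 values {4, 6, 7, 8, 9, 10, 11}, so each is used; only seat 2 can be 6, hence seat 2 = 6.
The 6 still-open variables together cover exactly {4, 7, 8, 9, 10, 11} — 6 values for 6 variables — and 9 appears only in seat 7's list, so seat 7 = 9.
seat 1 and seat 3 share exactly the 2 values {4, 7}; by pigeonhole those values go to them, so strike 4, 7 from seat 4, seat 5, seat 6.
So 8 goes to seat 5.

seat 5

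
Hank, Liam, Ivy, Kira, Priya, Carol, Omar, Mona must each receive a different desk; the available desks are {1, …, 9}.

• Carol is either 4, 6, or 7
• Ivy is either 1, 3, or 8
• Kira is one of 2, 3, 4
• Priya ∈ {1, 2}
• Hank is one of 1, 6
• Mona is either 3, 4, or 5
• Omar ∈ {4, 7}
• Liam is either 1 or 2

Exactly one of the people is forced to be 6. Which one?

The 8 variables together cover exactly {1, 2, 3, 4, 5, 6, 7, 8} — 8 values for 8 variables — and 5 appears only in Mona's list, so Mona = 5.
Among the 7 still-open variables, 8 fits only Ivy (and all 7 values in {1, 2, 3, 4, 6, 7, 8} must be used), so Ivy = 8.
The 6 still-open variables together cover exactly {1, 2, 3, 4, 6, 7} — 6 values for 6 variables — and 3 appears only in Kira's list, so Kira = 3.
The 2 variables Liam and Priya are confined to {1, 2}, which locks those values in; drop them from Hank.
So 6 goes to Hank.

Hank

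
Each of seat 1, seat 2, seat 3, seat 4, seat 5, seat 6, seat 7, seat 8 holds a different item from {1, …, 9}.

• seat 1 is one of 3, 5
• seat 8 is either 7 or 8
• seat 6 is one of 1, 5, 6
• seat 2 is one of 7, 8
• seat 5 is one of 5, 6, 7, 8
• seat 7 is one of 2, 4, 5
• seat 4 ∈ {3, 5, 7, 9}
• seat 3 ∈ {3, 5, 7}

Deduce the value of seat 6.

1

seat 2 and seat 8 share exactly the 2 values {7, 8}; by pigeonhole those values go to them, so strike 7, 8 from seat 3, seat 4, seat 5.
The 2 variables seat 1 and seat 3 are confined to {3, 5}, which locks those values in; drop them from seat 4, seat 5, seat 6, seat 7.
seat 4 has just one choice, so seat 4 = 9.
seat 5's domain is down to {6}, so seat 5 = 6. Remove 6 from seat 6.
So seat 6 = 1.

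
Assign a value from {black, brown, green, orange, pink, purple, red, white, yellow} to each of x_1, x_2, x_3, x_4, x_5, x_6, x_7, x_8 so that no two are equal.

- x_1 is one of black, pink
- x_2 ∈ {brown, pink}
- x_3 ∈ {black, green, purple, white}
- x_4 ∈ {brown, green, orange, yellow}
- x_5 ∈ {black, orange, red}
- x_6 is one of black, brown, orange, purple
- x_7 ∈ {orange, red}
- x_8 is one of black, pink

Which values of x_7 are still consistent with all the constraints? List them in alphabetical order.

orange, red

x_1 and x_8 between them cover only {black, pink} — a naked pair. Remove those values from x_2, x_3, x_5, x_6.
That leaves x_2 = brown. Remove brown from x_4, x_6.
x_5 and x_7 between them cover only {orange, red} — a naked pair. Remove those values from x_4, x_6.
x_6 has just one choice, so x_6 = purple. So x_3 can't be purple.
No further eliminations apply; x_7 can still be any of orange, red.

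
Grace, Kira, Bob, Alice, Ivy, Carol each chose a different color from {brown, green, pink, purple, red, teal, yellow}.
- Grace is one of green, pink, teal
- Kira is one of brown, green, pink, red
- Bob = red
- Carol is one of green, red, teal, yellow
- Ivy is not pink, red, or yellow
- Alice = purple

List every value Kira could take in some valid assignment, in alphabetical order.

Bob has just one choice, so Bob = red. Eliminate red elsewhere: Kira, Carol.
That leaves Alice = purple. Eliminate purple elsewhere: Ivy.
No further eliminations apply; Kira can still be any of brown, green, pink.

brown, green, pink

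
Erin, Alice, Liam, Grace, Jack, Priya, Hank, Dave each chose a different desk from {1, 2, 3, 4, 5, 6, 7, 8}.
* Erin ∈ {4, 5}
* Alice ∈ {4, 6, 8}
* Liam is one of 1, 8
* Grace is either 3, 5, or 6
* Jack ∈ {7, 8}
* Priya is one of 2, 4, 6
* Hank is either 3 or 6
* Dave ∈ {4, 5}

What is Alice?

The 8 variables together cover exactly {1, 2, 3, 4, 5, 6, 7, 8} — 8 values for 8 variables — and 1 appears only in Liam's list, so Liam = 1.
The 7 still-open variables draw from only 7 values {2, 3, 4, 5, 6, 7, 8}, so each is used; only Priya can be 2, hence Priya = 2.
The 6 still-open variables draw from only 6 values {3, 4, 5, 6, 7, 8}, so each is used; only Jack can be 7, hence Jack = 7.
Among the 5 still-open variables, 8 fits only Alice (and all 5 values in {3, 4, 5, 6, 8} must be used), so Alice = 8.

8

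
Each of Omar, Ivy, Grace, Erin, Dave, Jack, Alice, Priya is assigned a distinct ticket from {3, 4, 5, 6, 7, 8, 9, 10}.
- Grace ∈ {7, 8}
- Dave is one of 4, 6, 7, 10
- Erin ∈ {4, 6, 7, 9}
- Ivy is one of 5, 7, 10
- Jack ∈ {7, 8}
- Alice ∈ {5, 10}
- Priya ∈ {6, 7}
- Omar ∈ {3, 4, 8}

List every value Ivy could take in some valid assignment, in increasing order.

5, 10

The 8 variables together cover exactly {3, 4, 5, 6, 7, 8, 9, 10} — 8 values for 8 variables — and 3 appears only in Omar's list, so Omar = 3.
The 7 still-open variables together cover exactly {4, 5, 6, 7, 8, 9, 10} — 7 values for 7 variables — and 9 appears only in Erin's list, so Erin = 9.
Among the 6 still-open variables, 4 fits only Dave (and all 6 values in {4, 5, 6, 7, 8, 10} must be used), so Dave = 4.
The 5 still-open variables together cover exactly {5, 6, 7, 8, 10} — 5 values for 5 variables — and 6 appears only in Priya's list, so Priya = 6.
The 2 variables Grace and Jack are confined to {7, 8}, which locks those values in; drop them from Ivy.
No further eliminations apply; Ivy can still be any of 5, 10.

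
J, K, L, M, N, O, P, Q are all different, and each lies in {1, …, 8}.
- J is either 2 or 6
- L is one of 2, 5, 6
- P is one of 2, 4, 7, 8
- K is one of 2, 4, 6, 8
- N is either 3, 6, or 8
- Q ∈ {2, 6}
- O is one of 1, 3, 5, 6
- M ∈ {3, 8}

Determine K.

4

Among the 8 variables, 1 fits only O (and all 8 values in {1, 2, 3, 4, 5, 6, 7, 8} must be used), so O = 1.
Among the 7 still-open variables, 5 fits only L (and all 7 values in {2, 3, 4, 5, 6, 7, 8} must be used), so L = 5.
The 6 still-open variables draw from only 6 values {2, 3, 4, 6, 7, 8}, so each is used; only P can be 7, hence P = 7.
The 5 still-open variables draw from only 5 values {2, 3, 4, 6, 8}, so each is used; only K can be 4, hence K = 4.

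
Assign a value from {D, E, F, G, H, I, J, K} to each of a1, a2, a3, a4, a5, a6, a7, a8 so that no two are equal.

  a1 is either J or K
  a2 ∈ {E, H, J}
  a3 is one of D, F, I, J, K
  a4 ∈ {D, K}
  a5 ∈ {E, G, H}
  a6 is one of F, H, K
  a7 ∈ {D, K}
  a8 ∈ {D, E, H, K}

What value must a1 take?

Among the 8 variables, G fits only a5 (and all 8 values in {D, E, F, G, H, I, J, K} must be used), so a5 = G.
The 7 still-open variables together cover exactly {D, E, F, H, I, J, K} — 7 values for 7 variables — and I appears only in a3's list, so a3 = I.
Among the 6 still-open variables, F fits only a6 (and all 6 values in {D, E, F, H, J, K} must be used), so a6 = F.
The 2 variables a4 and a7 are confined to {D, K}, which locks those values in; drop them from a1, a8.
So a1 = J.

J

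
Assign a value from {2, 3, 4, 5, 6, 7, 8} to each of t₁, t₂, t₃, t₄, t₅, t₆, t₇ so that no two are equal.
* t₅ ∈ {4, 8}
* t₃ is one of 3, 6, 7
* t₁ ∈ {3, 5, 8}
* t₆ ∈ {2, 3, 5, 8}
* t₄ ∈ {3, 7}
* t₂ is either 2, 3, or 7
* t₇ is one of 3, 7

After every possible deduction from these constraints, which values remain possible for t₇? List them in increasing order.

3, 7

The 7 variables draw from only 7 values {2, 3, 4, 5, 6, 7, 8}, so each is used; only t₅ can be 4, hence t₅ = 4.
The 6 still-open variables draw from only 6 values {2, 3, 5, 6, 7, 8}, so each is used; only t₃ can be 6, hence t₃ = 6.
The 2 variables t₄ and t₇ are confined to {3, 7}, which locks those values in; drop them from t₁, t₂, t₆.
t₂ must be 2 (only option left). Eliminate 2 elsewhere: t₆.
No further eliminations apply; t₇ can still be any of 3, 7.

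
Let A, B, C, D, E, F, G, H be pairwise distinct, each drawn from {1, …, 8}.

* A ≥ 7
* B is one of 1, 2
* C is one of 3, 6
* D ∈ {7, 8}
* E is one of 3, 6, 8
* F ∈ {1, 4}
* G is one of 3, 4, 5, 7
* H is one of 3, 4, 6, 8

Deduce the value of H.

Among the 8 variables, 2 fits only B (and all 8 values in {1, 2, 3, 4, 5, 6, 7, 8} must be used), so B = 2.
The 7 still-open variables together cover exactly {1, 3, 4, 5, 6, 7, 8} — 7 values for 7 variables — and 1 appears only in F's list, so F = 1.
The 6 still-open variables together cover exactly {3, 4, 5, 6, 7, 8} — 6 values for 6 variables — and 5 appears only in G's list, so G = 5.
Among the 5 still-open variables, 4 fits only H (and all 5 values in {3, 4, 6, 7, 8} must be used), so H = 4.

4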